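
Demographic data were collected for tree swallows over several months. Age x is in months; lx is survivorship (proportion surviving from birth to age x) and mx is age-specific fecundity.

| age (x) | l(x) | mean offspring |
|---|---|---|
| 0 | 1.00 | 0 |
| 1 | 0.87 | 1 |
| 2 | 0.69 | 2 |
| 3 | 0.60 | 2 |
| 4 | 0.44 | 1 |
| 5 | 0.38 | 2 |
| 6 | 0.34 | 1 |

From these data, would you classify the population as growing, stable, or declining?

R0 = Σ lx·mx = 0 + 0.87 + 1.38 + 1.2 + 0.44 + 0.76 + 0.34 = 4.99
R0 > 1, so the population is growing.

growing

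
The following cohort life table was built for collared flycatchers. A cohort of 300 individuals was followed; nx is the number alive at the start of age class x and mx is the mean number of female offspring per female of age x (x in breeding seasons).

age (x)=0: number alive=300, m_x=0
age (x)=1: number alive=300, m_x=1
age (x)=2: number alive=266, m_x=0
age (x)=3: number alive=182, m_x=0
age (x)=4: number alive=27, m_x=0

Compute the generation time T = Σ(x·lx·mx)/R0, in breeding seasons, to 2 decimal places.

lx = nx/n0 = nx/300: 1, 1, 0.88667…, 0.60667…, 0.09
lx·mx: 0, 1, 0, 0, 0 → R0 = 1…
x·lx·mx: 0, 1, 0, 0, 0 → Σ = 1…
T = 1… / 1… = 1 → 1.00

1.00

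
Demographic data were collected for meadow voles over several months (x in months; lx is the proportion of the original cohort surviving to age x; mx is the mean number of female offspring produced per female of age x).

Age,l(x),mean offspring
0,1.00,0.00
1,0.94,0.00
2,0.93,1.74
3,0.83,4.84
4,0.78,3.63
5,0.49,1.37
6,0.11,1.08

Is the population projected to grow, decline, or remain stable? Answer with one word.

R0 = Σ lx·mx = 0 + 0 + 1.6182 + 4.0172 + 2.8314 + 0.6713 + 0.1188 = 9.2569
R0 > 1, so the population is growing.

growing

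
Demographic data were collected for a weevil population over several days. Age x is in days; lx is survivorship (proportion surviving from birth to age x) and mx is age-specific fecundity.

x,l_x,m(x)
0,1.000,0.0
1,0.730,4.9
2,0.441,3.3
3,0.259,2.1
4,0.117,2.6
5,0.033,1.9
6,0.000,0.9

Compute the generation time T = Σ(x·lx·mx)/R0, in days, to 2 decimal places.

1.62

lx·mx: 0, 3.577, 1.4553, 0.5439, 0.3042, 0.0627, 0 → R0 = 5.9431
x·lx·mx: 0, 3.577, 2.9106, 1.6317, 1.2168, 0.3135, 0 → Σ = 9.6496
T = 9.6496 / 5.9431 = 1.623664… → 1.62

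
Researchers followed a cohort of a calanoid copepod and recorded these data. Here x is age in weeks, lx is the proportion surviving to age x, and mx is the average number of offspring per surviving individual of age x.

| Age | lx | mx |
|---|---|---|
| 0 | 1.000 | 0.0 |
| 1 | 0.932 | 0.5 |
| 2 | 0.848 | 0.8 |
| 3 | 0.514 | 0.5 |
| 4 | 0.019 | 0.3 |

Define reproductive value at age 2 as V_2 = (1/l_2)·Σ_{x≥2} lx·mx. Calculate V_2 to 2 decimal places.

1.11

lx·mx for x ≥ 2: 0.6784, 0.257, 0.0057 → sum = 0.9411
V_2 = 0.9411 / l_2 = 0.9411 / 0.848 = 1.109788… → 1.11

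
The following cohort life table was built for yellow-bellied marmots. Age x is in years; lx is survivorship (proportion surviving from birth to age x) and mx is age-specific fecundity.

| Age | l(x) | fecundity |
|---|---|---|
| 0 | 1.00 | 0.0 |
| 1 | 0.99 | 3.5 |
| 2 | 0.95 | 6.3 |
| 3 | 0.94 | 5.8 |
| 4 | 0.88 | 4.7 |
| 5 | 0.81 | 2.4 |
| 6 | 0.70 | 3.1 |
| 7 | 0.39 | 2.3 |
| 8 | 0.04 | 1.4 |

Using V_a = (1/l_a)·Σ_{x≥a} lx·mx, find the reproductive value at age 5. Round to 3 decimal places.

6.256

lx·mx for x ≥ 5: 1.944, 2.17, 0.897, 0.056 → sum = 5.067
V_5 = 5.067 / l_5 = 5.067 / 0.81 = 6.255556… → 6.256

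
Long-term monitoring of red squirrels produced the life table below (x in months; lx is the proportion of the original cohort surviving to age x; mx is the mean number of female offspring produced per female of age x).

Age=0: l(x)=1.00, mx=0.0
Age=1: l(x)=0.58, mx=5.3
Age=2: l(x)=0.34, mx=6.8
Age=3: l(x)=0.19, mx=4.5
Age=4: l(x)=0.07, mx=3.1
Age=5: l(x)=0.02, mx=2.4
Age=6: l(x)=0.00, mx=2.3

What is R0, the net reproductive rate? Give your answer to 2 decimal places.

6.51

lx·mx by age: 0, 3.074, 2.312, 0.855, 0.217, 0.048, 0
R0 = Σ lx·mx = 6.506 → 6.51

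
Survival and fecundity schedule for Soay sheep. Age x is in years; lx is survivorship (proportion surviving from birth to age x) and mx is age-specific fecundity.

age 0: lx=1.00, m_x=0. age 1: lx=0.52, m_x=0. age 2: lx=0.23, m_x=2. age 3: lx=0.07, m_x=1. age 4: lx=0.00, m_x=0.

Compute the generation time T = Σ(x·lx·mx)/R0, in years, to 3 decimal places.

lx·mx: 0, 0, 0.46, 0.07, 0 → R0 = 0.53
x·lx·mx: 0, 0, 0.92, 0.21, 0 → Σ = 1.13
T = 1.13 / 0.53 = 2.132075… → 2.132

2.132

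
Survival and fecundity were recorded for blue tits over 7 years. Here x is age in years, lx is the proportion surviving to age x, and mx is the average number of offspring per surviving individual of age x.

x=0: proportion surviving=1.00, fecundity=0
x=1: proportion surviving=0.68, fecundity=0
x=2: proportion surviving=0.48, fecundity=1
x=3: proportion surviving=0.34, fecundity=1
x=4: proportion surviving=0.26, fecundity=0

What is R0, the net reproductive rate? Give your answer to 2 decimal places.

0.82

lx·mx by age: 0, 0, 0.48, 0.34, 0
R0 = Σ lx·mx = 0.82 → 0.82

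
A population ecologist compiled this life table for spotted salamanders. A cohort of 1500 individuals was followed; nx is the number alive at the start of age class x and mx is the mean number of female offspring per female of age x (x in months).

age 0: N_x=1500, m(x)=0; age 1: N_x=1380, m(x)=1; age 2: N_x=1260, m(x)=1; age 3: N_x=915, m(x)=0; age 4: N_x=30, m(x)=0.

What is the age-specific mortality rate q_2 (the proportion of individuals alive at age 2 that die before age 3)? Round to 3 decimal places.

lx = nx/n0 = nx/1500: 1, 0.92, 0.84, 0.61, 0.02
q_2 = (l_2 − l_3) / l_2 = (0.84 − 0.61) / 0.84
     = 0.23 / 0.84 = 0.27381… → 0.274

0.274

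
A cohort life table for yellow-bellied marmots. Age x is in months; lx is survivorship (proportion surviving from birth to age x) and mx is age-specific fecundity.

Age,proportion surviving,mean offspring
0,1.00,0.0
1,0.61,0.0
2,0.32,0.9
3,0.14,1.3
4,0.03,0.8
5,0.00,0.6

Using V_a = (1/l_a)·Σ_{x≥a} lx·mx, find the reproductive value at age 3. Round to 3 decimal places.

1.471

lx·mx for x ≥ 3: 0.182, 0.024, 0 → sum = 0.206
V_3 = 0.206 / l_3 = 0.206 / 0.14 = 1.471429… → 1.471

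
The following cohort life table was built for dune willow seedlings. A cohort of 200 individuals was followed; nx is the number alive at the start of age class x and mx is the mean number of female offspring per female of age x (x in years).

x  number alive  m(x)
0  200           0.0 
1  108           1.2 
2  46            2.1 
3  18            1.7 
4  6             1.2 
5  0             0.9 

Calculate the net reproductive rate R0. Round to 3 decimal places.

lx = nx/n0 = nx/200: 1, 0.54, 0.23, 0.09, 0.03, 0
lx·mx by age: 0, 0.648, 0.483, 0.153, 0.036, 0
R0 = Σ lx·mx = 1.32 → 1.320

1.320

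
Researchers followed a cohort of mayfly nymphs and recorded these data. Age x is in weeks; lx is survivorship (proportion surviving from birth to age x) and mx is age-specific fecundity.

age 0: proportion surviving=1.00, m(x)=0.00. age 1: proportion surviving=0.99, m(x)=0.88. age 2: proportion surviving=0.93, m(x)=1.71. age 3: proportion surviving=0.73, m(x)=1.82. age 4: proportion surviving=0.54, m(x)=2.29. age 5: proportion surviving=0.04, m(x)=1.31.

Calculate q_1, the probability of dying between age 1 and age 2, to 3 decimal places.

0.061

q_1 = (l_1 − l_2) / l_1 = (0.99 − 0.93) / 0.99
     = 0.06 / 0.99 = 0.060606… → 0.061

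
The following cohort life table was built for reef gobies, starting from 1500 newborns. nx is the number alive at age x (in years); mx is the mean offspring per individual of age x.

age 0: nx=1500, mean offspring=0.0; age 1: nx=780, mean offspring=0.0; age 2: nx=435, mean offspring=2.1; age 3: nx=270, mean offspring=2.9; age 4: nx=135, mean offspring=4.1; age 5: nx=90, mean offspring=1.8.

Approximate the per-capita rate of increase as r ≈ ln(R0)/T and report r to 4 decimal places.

0.1591

lx = nx/n0 = nx/1500: 1, 0.52, 0.29, 0.18, 0.09, 0.06
R0 = Σ lx·mx = 0 + 0 + 0.609 + 0.522 + 0.369 + 0.108 = 1.608
Σ x·lx·mx = 4.8; T = 4.8/1.608 = 2.98507…
r ≈ ln(R0)/T = ln(1.608)/2.98507… = 0.159122… → 0.1591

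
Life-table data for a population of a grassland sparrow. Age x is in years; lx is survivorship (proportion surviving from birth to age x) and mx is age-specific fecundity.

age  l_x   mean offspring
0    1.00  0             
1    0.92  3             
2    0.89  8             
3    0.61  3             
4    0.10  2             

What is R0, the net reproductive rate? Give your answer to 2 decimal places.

lx·mx by age: 0, 2.76, 7.12, 1.83, 0.2
R0 = Σ lx·mx = 11.91 → 11.91

11.91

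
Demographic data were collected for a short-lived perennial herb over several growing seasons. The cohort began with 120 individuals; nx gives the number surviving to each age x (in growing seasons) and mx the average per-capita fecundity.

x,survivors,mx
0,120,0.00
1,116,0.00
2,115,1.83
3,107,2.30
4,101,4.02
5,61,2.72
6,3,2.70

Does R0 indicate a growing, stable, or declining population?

growing

lx = nx/n0 = nx/120: 1, 0.96667…, 0.95833…, 0.89167…, 0.84167…, 0.50833…, 0.025
R0 = Σ lx·mx = 0 + 0 + 1.75375… + 2.050833… + 3.3835… + 1.382667… + 0.0675 = 8.63825…
R0 > 1, so the population is growing.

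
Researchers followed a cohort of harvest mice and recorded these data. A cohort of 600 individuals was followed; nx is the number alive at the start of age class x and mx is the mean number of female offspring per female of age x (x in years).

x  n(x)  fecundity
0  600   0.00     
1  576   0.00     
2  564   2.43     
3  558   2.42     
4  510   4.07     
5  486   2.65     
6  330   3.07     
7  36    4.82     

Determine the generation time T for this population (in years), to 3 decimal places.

3.965

lx = nx/n0 = nx/600: 1, 0.96, 0.94, 0.93, 0.85, 0.81, 0.55, 0.06
lx·mx: 0, 0, 2.2842, 2.2506, 3.4595, 2.1465, 1.6885, 0.2892 → R0 = 12.1185
x·lx·mx: 0, 0, 4.5684, 6.7518, 13.838, 10.7325, 10.131, 2.0244 → Σ = 48.0461
T = 48.0461 / 12.1185 = 3.96469… → 3.965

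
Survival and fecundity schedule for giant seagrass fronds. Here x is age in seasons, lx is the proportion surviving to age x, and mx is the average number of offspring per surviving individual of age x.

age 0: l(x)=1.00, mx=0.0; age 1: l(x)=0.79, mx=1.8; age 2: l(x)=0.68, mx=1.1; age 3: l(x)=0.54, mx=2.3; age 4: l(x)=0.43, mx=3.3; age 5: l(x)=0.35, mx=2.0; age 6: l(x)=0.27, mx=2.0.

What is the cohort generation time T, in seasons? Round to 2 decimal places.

lx·mx: 0, 1.422, 0.748, 1.242, 1.419, 0.7, 0.54 → R0 = 6.071
x·lx·mx: 0, 1.422, 1.496, 3.726, 5.676, 3.5, 3.24 → Σ = 19.06
T = 19.06 / 6.071 = 3.139516… → 3.14

3.14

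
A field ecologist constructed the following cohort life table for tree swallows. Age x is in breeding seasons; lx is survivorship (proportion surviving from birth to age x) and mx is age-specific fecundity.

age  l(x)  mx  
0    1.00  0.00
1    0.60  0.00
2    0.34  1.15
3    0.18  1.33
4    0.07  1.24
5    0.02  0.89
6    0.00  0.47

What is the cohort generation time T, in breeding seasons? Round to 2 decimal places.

lx·mx: 0, 0, 0.391, 0.2394, 0.0868, 0.0178, 0 → R0 = 0.735
x·lx·mx: 0, 0, 0.782, 0.7182, 0.3472, 0.089, 0 → Σ = 1.9364
T = 1.9364 / 0.735 = 2.634558… → 2.63

2.63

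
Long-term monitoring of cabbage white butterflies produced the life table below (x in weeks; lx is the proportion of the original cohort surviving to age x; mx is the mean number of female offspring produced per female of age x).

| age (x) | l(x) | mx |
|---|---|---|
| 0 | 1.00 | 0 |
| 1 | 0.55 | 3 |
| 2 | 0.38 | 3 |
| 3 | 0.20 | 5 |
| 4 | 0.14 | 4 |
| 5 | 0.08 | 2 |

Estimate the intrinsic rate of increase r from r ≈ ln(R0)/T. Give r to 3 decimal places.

0.681

R0 = Σ lx·mx = 0 + 1.65 + 1.14 + 1 + 0.56 + 0.16 = 4.51
Σ x·lx·mx = 9.97; T = 9.97/4.51 = 2.21064…
r ≈ ln(R0)/T = ln(4.51)/2.21064… = 0.68138… → 0.681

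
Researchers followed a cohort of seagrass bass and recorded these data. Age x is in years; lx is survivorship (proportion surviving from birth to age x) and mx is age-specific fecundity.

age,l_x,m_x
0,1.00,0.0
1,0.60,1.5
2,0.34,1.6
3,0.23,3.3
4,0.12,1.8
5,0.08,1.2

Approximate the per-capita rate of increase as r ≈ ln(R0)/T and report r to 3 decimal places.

0.414

R0 = Σ lx·mx = 0 + 0.9 + 0.544 + 0.759 + 0.216 + 0.096 = 2.515
Σ x·lx·mx = 5.609; T = 5.609/2.515 = 2.23022…
r ≈ ln(R0)/T = ln(2.515)/2.23022… = 0.41353… → 0.414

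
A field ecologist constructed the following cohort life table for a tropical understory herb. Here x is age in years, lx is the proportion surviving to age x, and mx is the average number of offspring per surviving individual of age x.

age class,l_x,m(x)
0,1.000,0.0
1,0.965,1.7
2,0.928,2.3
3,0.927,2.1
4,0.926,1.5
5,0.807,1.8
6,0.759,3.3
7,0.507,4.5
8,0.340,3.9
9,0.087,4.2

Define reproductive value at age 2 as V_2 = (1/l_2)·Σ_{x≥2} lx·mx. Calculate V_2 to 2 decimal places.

lx·mx for x ≥ 2: 2.1344, 1.9467, 1.389, 1.4526, 2.5047, 2.2815, 1.326, 0.3654 → sum = 13.4003
V_2 = 13.4003 / l_2 = 13.4003 / 0.928 = 14.439978… → 14.44

14.44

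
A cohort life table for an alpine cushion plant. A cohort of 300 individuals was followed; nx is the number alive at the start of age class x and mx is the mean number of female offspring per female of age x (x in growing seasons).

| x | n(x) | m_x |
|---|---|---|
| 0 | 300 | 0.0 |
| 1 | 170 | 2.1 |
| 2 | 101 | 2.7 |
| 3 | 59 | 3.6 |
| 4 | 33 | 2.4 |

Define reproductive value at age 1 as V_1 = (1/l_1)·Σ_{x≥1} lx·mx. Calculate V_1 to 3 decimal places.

5.419

lx = nx/n0 = nx/300: 1, 0.56667…, 0.33667…, 0.19667…, 0.11
lx·mx for x ≥ 1: 1.19…, 0.909…, 0.708…, 0.264 → sum = 3.071…
V_1 = 3.071… / l_1 = 3.071… / 0.566667… = 5.419412… → 5.419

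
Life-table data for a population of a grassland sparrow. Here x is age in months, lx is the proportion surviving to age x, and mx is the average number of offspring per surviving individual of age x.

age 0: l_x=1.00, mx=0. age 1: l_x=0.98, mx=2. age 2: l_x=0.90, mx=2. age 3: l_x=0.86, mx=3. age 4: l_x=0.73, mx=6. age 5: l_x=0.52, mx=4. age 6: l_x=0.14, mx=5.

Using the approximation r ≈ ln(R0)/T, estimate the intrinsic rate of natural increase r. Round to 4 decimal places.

R0 = Σ lx·mx = 0 + 1.96 + 1.8 + 2.58 + 4.38 + 2.08 + 0.7 = 13.5
Σ x·lx·mx = 45.42; T = 45.42/13.5 = 3.36444…
r ≈ ln(R0)/T = ln(13.5)/3.36444… = 0.773587… → 0.7736

0.7736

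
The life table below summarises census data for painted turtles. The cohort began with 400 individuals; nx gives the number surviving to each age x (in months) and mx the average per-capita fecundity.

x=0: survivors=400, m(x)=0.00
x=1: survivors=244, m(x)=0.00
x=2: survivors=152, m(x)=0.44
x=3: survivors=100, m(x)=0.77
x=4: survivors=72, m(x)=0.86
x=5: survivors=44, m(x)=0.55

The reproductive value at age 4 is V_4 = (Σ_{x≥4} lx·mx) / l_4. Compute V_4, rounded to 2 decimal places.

lx = nx/n0 = nx/400: 1, 0.61, 0.38, 0.25, 0.18, 0.11
lx·mx for x ≥ 4: 0.1548, 0.0605 → sum = 0.2153
V_4 = 0.2153 / l_4 = 0.2153 / 0.18 = 1.196111… → 1.20

1.20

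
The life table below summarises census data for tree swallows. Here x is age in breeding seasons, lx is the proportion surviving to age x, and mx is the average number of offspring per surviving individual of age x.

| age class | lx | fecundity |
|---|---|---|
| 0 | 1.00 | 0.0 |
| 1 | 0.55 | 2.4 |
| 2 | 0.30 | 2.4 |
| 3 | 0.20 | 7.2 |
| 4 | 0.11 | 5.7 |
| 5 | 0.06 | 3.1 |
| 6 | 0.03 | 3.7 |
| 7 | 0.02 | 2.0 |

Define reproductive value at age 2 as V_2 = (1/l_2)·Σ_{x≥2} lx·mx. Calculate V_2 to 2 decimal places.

10.41

lx·mx for x ≥ 2: 0.72, 1.44, 0.627, 0.186, 0.111, 0.04 → sum = 3.124
V_2 = 3.124 / l_2 = 3.124 / 0.3 = 10.413333… → 10.41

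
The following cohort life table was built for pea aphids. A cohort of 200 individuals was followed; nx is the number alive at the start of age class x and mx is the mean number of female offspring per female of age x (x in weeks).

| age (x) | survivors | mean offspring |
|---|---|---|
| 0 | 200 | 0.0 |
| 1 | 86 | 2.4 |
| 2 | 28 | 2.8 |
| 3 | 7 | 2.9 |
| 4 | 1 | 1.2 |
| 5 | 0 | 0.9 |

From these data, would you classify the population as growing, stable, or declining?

lx = nx/n0 = nx/200: 1, 0.43, 0.14, 0.035, 0.005, 0
R0 = Σ lx·mx = 0 + 1.032 + 0.392 + 0.1015 + 0.006 + 0 = 1.5315
R0 > 1, so the population is growing.

growing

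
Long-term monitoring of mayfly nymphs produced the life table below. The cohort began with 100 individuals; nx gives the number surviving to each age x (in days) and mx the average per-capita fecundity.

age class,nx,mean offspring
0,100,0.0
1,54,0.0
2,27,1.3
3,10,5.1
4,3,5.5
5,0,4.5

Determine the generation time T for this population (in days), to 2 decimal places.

2.82

lx = nx/n0 = nx/100: 1, 0.54, 0.27, 0.1, 0.03, 0
lx·mx: 0, 0, 0.351, 0.51, 0.165, 0 → R0 = 1.026
x·lx·mx: 0, 0, 0.702, 1.53, 0.66, 0 → Σ = 2.892
T = 2.892 / 1.026 = 2.818713… → 2.82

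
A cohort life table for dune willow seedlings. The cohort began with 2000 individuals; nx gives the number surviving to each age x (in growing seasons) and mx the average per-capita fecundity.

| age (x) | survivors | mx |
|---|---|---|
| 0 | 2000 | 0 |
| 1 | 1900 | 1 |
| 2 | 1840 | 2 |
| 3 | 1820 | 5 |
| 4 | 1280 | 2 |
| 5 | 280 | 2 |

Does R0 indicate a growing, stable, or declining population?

growing

lx = nx/n0 = nx/2000: 1, 0.95, 0.92, 0.91, 0.64, 0.14
R0 = Σ lx·mx = 0 + 0.95 + 1.84 + 4.55 + 1.28 + 0.28 = 8.9
R0 > 1, so the population is growing.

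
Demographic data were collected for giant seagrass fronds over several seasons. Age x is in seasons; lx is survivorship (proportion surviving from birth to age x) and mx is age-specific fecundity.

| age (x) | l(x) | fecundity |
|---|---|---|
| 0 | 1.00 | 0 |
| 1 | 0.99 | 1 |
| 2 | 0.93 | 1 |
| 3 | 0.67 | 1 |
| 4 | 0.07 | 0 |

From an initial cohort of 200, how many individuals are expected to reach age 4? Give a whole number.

Expected survivors = N0 · l_4 = 200 × 0.07 = 14 → 14

14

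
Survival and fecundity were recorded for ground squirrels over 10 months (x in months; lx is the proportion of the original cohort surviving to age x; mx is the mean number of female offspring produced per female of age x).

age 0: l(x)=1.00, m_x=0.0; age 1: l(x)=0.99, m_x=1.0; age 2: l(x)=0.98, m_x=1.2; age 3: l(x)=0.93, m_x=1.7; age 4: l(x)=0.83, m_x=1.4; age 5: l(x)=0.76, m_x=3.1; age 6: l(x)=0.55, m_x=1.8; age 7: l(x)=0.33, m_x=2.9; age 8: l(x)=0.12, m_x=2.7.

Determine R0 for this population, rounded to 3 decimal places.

9.536

lx·mx by age: 0, 0.99, 1.176, 1.581, 1.162, 2.356, 0.99, 0.957, 0.324
R0 = Σ lx·mx = 9.536 → 9.536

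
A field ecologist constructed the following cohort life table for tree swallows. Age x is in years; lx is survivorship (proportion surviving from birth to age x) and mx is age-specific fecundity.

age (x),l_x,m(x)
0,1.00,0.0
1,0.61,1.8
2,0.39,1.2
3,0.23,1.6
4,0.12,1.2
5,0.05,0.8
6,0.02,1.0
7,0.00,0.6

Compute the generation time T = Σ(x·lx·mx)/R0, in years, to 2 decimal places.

1.89

lx·mx: 0, 1.098, 0.468, 0.368, 0.144, 0.04, 0.02, 0 → R0 = 2.138
x·lx·mx: 0, 1.098, 0.936, 1.104, 0.576, 0.2, 0.12, 0 → Σ = 4.034
T = 4.034 / 2.138 = 1.88681… → 1.89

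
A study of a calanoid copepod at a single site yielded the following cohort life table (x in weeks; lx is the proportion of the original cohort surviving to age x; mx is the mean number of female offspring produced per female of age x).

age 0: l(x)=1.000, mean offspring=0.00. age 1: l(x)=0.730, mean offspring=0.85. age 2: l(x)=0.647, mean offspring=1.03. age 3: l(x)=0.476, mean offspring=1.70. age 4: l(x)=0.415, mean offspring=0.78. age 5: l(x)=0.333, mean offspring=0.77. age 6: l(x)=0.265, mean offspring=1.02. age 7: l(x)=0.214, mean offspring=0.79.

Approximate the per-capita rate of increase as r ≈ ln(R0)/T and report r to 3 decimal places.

R0 = Σ lx·mx = 0 + 0.6205 + 0.66641 + 0.8092 + 0.3237 + 0.25641 + 0.2703 + 0.16906 = 3.11558
Σ x·lx·mx = 9.76299; T = 9.76299/3.11558 = 3.1336…
r ≈ ln(R0)/T = ln(3.11558)/3.1336… = 0.36265… → 0.363

0.363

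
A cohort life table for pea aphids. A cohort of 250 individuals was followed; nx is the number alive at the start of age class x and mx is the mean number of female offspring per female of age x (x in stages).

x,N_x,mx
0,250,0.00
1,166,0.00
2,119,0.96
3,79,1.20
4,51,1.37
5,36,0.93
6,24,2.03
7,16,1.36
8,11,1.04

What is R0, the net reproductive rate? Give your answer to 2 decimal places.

1.58

lx = nx/n0 = nx/250: 1, 0.664, 0.476, 0.316, 0.204, 0.144, 0.096, 0.064, 0.044
lx·mx by age: 0, 0, 0.45696, 0.3792, 0.27948, 0.13392, 0.19488, 0.08704, 0.04576
R0 = Σ lx·mx = 1.57724 → 1.58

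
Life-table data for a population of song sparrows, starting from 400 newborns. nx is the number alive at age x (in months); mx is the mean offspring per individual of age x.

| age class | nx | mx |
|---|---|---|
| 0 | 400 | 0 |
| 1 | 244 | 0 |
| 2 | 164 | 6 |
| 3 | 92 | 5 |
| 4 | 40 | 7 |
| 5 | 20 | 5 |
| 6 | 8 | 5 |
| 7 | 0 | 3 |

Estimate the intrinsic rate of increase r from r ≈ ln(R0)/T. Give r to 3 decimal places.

0.551

lx = nx/n0 = nx/400: 1, 0.61, 0.41, 0.23, 0.1, 0.05, 0.02, 0
R0 = Σ lx·mx = 0 + 0 + 2.46 + 1.15 + 0.7 + 0.25 + 0.1 + 0 = 4.66
Σ x·lx·mx = 13.02; T = 13.02/4.66 = 2.79399…
r ≈ ln(R0)/T = ln(4.66)/2.79399… = 0.55083… → 0.551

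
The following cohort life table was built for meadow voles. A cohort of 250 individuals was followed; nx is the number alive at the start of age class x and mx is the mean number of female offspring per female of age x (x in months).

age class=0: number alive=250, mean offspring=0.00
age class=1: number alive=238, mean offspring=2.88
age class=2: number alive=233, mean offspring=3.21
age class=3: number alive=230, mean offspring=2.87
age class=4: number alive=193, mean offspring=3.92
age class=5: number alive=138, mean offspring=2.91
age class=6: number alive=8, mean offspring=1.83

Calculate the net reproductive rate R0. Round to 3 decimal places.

13.065

lx = nx/n0 = nx/250: 1, 0.952, 0.932, 0.92, 0.772, 0.552, 0.032
lx·mx by age: 0, 2.74176, 2.99172, 2.6404, 3.02624, 1.60632, 0.05856
R0 = Σ lx·mx = 13.065 → 13.065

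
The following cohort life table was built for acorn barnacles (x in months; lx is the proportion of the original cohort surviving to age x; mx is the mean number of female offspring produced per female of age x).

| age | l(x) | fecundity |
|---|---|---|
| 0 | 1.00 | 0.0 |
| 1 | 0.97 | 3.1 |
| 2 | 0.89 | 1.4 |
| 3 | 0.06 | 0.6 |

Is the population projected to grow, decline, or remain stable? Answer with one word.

growing

R0 = Σ lx·mx = 0 + 3.007 + 1.246 + 0.036 = 4.289
R0 > 1, so the population is growing.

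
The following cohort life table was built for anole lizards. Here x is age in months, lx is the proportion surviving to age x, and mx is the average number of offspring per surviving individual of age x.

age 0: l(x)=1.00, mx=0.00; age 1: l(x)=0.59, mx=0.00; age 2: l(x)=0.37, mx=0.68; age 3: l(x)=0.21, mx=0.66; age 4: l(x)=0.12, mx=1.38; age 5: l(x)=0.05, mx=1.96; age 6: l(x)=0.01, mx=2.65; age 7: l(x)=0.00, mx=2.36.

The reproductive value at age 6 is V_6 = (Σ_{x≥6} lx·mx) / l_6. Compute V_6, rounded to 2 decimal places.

2.65

lx·mx for x ≥ 6: 0.0265, 0 → sum = 0.0265
V_6 = 0.0265 / l_6 = 0.0265 / 0.01 = 2.65 → 2.65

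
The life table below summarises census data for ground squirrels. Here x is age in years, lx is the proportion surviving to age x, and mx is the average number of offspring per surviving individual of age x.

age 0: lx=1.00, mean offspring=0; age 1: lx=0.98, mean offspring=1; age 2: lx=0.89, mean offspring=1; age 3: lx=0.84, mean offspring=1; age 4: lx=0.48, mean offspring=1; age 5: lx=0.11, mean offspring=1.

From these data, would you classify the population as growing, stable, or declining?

growing

R0 = Σ lx·mx = 0 + 0.98 + 0.89 + 0.84 + 0.48 + 0.11 = 3.3
R0 > 1, so the population is growing.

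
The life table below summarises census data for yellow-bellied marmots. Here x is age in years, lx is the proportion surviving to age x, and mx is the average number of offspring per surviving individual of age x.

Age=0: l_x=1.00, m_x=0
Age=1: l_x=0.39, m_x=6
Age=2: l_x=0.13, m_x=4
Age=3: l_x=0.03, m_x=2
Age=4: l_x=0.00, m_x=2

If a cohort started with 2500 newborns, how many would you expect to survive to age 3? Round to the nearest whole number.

Expected survivors = N0 · l_3 = 2500 × 0.03 = 75 → 75

75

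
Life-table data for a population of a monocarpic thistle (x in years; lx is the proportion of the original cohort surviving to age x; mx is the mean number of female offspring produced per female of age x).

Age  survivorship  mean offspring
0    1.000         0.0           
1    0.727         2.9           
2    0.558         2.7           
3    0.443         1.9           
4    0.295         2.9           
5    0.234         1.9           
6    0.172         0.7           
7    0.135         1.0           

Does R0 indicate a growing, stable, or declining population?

R0 = Σ lx·mx = 0 + 2.1083 + 1.5066 + 0.8417 + 0.8555 + 0.4446 + 0.1204 + 0.135 = 6.0121
R0 > 1, so the population is growing.

growing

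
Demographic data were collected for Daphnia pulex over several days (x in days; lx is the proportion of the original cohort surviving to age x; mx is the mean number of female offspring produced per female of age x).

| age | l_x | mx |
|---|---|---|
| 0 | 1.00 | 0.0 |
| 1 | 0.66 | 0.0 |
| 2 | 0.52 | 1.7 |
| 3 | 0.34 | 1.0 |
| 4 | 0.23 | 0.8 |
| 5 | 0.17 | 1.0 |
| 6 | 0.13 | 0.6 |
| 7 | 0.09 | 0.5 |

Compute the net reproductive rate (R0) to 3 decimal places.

1.701

lx·mx by age: 0, 0, 0.884, 0.34, 0.184, 0.17, 0.078, 0.045
R0 = Σ lx·mx = 1.701 → 1.701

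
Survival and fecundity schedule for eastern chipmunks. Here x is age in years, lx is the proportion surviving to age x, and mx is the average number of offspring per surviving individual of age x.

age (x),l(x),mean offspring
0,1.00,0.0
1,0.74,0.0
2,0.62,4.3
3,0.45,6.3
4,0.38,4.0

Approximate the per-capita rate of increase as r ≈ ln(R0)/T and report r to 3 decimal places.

0.687

R0 = Σ lx·mx = 0 + 0 + 2.666 + 2.835 + 1.52 = 7.021
Σ x·lx·mx = 19.917; T = 19.917/7.021 = 2.83678…
r ≈ ln(R0)/T = ln(7.021)/2.83678… = 0.68701… → 0.687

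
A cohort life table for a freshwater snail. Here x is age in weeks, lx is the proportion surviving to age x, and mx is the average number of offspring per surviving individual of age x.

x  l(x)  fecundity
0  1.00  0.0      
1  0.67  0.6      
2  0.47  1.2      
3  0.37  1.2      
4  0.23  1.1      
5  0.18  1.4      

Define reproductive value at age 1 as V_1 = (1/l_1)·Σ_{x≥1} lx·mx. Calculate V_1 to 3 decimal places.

lx·mx for x ≥ 1: 0.402, 0.564, 0.444, 0.253, 0.252 → sum = 1.915
V_1 = 1.915 / l_1 = 1.915 / 0.67 = 2.858209… → 2.858

2.858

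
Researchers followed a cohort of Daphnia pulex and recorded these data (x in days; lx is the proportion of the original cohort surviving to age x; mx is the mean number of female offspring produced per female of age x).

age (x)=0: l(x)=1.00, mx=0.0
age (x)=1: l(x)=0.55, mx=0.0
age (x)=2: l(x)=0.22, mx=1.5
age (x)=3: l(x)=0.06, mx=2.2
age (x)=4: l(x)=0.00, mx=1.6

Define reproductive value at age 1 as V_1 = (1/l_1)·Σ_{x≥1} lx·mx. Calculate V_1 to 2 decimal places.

lx·mx for x ≥ 1: 0, 0.33, 0.132, 0 → sum = 0.462
V_1 = 0.462 / l_1 = 0.462 / 0.55 = 0.84 → 0.84

0.84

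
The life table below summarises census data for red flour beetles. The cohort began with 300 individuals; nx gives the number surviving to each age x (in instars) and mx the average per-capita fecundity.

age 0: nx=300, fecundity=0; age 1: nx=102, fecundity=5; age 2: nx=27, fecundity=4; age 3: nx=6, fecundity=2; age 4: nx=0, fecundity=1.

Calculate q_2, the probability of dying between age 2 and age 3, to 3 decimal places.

lx = nx/n0 = nx/300: 1, 0.34, 0.09, 0.02, 0
q_2 = (l_2 − l_3) / l_2 = (0.09 − 0.02) / 0.09
     = 0.07 / 0.09 = 0.777778… → 0.778

0.778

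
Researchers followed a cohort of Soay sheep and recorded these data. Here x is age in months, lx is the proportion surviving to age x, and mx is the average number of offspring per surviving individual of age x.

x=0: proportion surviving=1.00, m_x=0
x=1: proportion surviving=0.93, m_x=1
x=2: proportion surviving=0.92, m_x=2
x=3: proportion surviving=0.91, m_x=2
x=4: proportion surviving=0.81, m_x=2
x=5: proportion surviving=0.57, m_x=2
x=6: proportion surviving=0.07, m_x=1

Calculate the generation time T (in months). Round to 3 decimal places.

lx·mx: 0, 0.93, 1.84, 1.82, 1.62, 1.14, 0.07 → R0 = 7.42
x·lx·mx: 0, 0.93, 3.68, 5.46, 6.48, 5.7, 0.42 → Σ = 22.67
T = 22.67 / 7.42 = 3.055256… → 3.055

3.055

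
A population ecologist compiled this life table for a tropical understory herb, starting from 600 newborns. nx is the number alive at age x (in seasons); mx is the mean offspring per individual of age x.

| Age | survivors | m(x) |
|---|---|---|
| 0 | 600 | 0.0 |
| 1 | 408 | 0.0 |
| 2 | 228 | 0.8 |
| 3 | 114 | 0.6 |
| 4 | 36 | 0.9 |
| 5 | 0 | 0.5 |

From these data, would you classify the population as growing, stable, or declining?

declining

lx = nx/n0 = nx/600: 1, 0.68, 0.38, 0.19, 0.06, 0
R0 = Σ lx·mx = 0 + 0 + 0.304 + 0.114 + 0.054 + 0 = 0.472
R0 < 1, so the population is declining.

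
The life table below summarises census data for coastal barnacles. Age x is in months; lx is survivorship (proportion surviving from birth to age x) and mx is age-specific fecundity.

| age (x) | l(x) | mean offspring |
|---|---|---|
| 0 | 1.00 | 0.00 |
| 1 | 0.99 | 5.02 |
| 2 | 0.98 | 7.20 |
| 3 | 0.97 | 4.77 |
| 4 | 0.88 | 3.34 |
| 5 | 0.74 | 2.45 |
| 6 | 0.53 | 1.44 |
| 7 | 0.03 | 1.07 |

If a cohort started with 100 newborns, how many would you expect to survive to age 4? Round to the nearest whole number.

88

Expected survivors = N0 · l_4 = 100 × 0.88 = 88 → 88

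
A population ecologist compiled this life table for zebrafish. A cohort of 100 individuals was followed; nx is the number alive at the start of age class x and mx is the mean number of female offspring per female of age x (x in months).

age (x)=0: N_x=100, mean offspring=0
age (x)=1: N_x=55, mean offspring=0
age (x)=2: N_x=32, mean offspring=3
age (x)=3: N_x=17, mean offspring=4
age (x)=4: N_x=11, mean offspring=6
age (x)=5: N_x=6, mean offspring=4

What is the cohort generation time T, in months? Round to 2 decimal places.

lx = nx/n0 = nx/100: 1, 0.55, 0.32, 0.17, 0.11, 0.06
lx·mx: 0, 0, 0.96, 0.68, 0.66, 0.24 → R0 = 2.54
x·lx·mx: 0, 0, 1.92, 2.04, 2.64, 1.2 → Σ = 7.8
T = 7.8 / 2.54 = 3.070866… → 3.07

3.07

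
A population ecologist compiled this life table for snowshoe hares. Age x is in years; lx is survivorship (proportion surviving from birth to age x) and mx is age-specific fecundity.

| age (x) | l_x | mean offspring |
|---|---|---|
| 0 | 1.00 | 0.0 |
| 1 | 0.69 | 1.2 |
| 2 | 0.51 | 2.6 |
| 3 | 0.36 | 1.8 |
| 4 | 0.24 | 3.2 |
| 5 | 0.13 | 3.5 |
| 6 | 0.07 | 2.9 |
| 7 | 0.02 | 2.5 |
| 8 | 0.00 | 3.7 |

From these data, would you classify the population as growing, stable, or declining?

R0 = Σ lx·mx = 0 + 0.828 + 1.326 + 0.648 + 0.768 + 0.455 + 0.203 + 0.05 + 0 = 4.278
R0 > 1, so the population is growing.

growing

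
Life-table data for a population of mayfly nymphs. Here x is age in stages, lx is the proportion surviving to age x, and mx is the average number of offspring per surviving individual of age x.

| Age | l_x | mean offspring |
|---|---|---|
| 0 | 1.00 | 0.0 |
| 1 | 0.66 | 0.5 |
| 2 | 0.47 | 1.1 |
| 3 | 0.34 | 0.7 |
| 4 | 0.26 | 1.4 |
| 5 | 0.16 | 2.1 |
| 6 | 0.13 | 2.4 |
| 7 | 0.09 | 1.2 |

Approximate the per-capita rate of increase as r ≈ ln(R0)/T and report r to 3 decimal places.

R0 = Σ lx·mx = 0 + 0.33 + 0.517 + 0.238 + 0.364 + 0.336 + 0.312 + 0.108 = 2.205
Σ x·lx·mx = 7.842; T = 7.842/2.205 = 3.55646…
r ≈ ln(R0)/T = ln(2.205)/3.55646… = 0.22234… → 0.222

0.222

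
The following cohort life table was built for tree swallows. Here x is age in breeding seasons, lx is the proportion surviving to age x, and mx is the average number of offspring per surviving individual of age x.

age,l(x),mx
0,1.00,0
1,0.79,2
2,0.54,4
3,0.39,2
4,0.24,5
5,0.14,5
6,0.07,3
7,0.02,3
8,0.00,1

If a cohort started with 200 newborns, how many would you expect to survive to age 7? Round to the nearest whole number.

Expected survivors = N0 · l_7 = 200 × 0.02 = 4 → 4

4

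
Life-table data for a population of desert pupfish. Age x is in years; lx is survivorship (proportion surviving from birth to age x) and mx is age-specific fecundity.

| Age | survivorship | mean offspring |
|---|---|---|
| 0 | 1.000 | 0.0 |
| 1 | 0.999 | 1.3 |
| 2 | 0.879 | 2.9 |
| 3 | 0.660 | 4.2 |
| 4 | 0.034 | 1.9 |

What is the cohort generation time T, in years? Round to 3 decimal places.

2.240

lx·mx: 0, 1.2987, 2.5491, 2.772, 0.0646 → R0 = 6.6844
x·lx·mx: 0, 1.2987, 5.0982, 8.316, 0.2584 → Σ = 14.9713
T = 14.9713 / 6.6844 = 2.239737… → 2.240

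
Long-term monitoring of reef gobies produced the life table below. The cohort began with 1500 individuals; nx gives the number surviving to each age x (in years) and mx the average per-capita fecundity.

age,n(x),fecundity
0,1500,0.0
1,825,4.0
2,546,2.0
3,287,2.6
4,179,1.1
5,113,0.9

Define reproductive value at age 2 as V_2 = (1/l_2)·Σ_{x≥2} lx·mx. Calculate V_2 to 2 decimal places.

3.91

lx = nx/n0 = nx/1500: 1, 0.55, 0.364, 0.19133…, 0.11933…, 0.07533…
lx·mx for x ≥ 2: 0.728, 0.497467…, 0.131267…, 0.0678… → sum = 1.424533…
V_2 = 1.424533… / l_2 = 1.424533… / 0.364 = 3.913553… → 3.91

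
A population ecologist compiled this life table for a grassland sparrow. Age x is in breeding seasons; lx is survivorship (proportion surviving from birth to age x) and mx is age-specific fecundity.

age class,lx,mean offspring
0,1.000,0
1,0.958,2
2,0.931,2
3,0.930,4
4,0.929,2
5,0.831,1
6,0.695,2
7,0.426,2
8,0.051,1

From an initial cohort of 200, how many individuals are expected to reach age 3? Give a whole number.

Expected survivors = N0 · l_3 = 200 × 0.930 = 186 → 186

186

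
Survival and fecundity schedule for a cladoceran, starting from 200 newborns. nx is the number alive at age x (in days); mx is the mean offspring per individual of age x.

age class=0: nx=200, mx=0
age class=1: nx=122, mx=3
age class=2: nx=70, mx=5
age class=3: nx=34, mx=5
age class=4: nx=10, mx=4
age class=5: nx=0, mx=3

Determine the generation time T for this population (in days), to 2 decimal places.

1.87

lx = nx/n0 = nx/200: 1, 0.61, 0.35, 0.17, 0.05, 0
lx·mx: 0, 1.83, 1.75, 0.85, 0.2, 0 → R0 = 4.63
x·lx·mx: 0, 1.83, 3.5, 2.55, 0.8, 0 → Σ = 8.68
T = 8.68 / 4.63 = 1.87473… → 1.87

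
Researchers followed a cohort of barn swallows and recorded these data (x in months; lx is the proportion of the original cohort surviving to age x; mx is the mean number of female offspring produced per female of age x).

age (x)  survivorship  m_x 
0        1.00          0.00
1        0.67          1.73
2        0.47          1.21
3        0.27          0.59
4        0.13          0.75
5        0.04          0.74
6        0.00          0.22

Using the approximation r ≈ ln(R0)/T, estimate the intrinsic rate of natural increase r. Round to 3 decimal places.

R0 = Σ lx·mx = 0 + 1.1591 + 0.5687 + 0.1593 + 0.0975 + 0.0296 + 0 = 2.0142
Σ x·lx·mx = 3.3124; T = 3.3124/2.0142 = 1.64452…
r ≈ ln(R0)/T = ln(2.0142)/1.64452… = 0.42579… → 0.426

0.426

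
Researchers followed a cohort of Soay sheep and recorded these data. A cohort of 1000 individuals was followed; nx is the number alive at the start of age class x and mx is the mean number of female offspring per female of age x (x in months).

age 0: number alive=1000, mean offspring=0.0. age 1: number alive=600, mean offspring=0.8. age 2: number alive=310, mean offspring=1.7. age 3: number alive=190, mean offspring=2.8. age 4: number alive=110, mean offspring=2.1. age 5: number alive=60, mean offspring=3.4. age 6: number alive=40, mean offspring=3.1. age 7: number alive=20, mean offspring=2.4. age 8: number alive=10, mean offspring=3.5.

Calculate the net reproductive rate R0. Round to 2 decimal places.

2.18

lx = nx/n0 = nx/1000: 1, 0.6, 0.31, 0.19, 0.11, 0.06, 0.04, 0.02, 0.01
lx·mx by age: 0, 0.48, 0.527, 0.532, 0.231, 0.204, 0.124, 0.048, 0.035
R0 = Σ lx·mx = 2.181 → 2.18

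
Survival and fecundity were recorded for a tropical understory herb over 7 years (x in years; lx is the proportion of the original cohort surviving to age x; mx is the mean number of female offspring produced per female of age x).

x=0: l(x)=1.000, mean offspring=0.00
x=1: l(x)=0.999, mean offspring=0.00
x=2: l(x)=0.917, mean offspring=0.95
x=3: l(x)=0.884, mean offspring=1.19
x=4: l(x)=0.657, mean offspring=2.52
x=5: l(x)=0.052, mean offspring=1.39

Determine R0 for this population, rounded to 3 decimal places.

3.651

lx·mx by age: 0, 0, 0.87115, 1.05196, 1.65564, 0.07228
R0 = Σ lx·mx = 3.65103 → 3.651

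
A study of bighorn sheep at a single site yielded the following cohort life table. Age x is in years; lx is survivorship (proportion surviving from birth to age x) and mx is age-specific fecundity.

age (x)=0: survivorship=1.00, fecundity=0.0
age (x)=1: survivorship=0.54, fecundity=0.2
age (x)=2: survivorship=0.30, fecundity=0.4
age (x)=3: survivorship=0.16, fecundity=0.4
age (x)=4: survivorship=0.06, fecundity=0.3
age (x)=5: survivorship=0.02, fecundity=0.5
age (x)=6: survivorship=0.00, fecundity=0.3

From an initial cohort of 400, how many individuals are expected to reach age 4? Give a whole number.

24

Expected survivors = N0 · l_4 = 400 × 0.06 = 24 → 24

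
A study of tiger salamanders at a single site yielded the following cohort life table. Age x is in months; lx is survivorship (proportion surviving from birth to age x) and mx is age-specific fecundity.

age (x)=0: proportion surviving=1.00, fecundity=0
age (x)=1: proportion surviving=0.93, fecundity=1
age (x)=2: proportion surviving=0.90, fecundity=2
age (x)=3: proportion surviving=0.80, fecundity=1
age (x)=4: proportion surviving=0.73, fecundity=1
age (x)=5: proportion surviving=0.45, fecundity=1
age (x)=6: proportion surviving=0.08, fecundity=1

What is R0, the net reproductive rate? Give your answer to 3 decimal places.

4.790

lx·mx by age: 0, 0.93, 1.8, 0.8, 0.73, 0.45, 0.08
R0 = Σ lx·mx = 4.79 → 4.790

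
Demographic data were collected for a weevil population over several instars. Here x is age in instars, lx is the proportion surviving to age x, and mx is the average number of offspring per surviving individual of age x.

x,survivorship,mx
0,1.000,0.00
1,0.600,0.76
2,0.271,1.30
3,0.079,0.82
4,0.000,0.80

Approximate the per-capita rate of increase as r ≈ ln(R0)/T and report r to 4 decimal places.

-0.0875

R0 = Σ lx·mx = 0 + 0.456 + 0.3523 + 0.06478 + 0 = 0.87308
Σ x·lx·mx = 1.35494; T = 1.35494/0.87308 = 1.55191…
r ≈ ln(R0)/T = ln(0.87308)/1.55191… = -0.087459… → -0.0875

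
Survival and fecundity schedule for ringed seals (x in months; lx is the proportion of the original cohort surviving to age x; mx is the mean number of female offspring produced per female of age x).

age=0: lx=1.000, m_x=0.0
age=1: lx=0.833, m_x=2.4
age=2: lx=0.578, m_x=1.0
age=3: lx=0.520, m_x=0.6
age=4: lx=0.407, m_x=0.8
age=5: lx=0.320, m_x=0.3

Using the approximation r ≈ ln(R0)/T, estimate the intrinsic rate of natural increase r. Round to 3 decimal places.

0.675

R0 = Σ lx·mx = 0 + 1.9992 + 0.578 + 0.312 + 0.3256 + 0.096 = 3.3108
Σ x·lx·mx = 5.8736; T = 5.8736/3.3108 = 1.77407…
r ≈ ln(R0)/T = ln(3.3108)/1.77407… = 0.67483… → 0.675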